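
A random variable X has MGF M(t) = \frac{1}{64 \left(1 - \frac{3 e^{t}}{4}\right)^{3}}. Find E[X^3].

To find E[X^3], compute M^(3)(0):
M^(1)(t) = \frac{9 e^{t}}{256 \left(1 - \frac{3 e^{t}}{4}\right)^{4}}
M^(2)(t) = \frac{9 e^{t}}{256 \left(1 - \frac{3 e^{t}}{4}\right)^{4}} + \frac{27 e^{2 t}}{256 \left(1 - \frac{3 e^{t}}{4}\right)^{5}}
M^(3)(t) = \frac{9 e^{t}}{256 \left(1 - \frac{3 e^{t}}{4}\right)^{4}} + \frac{81 e^{2 t}}{256 \left(1 - \frac{3 e^{t}}{4}\right)^{5}} + \frac{405 e^{3 t}}{1024 \left(1 - \frac{3 e^{t}}{4}\right)^{6}}
M^(3)(0) = 1953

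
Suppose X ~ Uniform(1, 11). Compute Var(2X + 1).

For X ~ Uniform(1, 11):
Var(X) = \frac{25}{3}
Var(2X + 1) = (2)² × Var(X) = 4 × \frac{25}{3} = \frac{100}{3}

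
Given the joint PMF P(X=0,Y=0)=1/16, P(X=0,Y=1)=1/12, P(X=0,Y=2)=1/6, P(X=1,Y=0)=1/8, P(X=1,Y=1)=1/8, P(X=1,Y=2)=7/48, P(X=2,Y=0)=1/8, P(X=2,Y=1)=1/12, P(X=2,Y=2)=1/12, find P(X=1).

P(X=1) = P(X=1,Y=0) + P(X=1,Y=1) + P(X=1,Y=2)
= 1/8 + 1/8 + 7/48
= 19/48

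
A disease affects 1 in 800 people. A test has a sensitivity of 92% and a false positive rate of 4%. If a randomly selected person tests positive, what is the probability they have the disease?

Let D = the rare event, + = positive/flagged.
P(D) = 1/800
P(+|D) = 92/100 = 23/25
P(+|D') = 4/100 = 1/25
P(+) = P(+|D)P(D) + P(+|D')P(D')
     = \frac{23}{25} × \frac{1}{800} + \frac{1}{25} × \frac{799}{800}
     = \frac{411}{10000}
P(D|+) = P(+|D)P(D)/P(+) = \frac{23}{822}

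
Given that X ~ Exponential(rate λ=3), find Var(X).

For X ~ Exponential(rate λ=3):
Var(X) = \frac{1}{9}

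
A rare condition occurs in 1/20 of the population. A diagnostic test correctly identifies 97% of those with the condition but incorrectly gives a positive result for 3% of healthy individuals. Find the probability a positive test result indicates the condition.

Let D = the rare event, + = positive/flagged.
P(D) = 1/20
P(+|D) = 97/100
P(+|D') = 3/100
P(+) = P(+|D)P(D) + P(+|D')P(D')
     = \frac{97}{100} × \frac{1}{20} + \frac{3}{100} × \frac{19}{20}
     = \frac{77}{1000}
P(D|+) = P(+|D)P(D)/P(+) = \frac{97}{154}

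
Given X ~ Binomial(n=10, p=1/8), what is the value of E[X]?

For X ~ Binomial(n=10, p=1/8), the expected value is:
E[X] = \frac{5}{4}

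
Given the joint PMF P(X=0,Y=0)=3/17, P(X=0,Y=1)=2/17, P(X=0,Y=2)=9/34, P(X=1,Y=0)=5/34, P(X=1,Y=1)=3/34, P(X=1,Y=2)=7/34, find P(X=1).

P(X=1) = P(X=1,Y=0) + P(X=1,Y=1) + P(X=1,Y=2)
= 5/34 + 3/34 + 7/34
= 15/34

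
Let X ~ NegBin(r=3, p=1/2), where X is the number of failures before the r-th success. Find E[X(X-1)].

E[X(X-1)] = E[X² - X] = E[X²] - E[X]
E[X] = 3
E[X²] = Var(X) + (E[X])² = 6 + (3)² = 15
E[X(X-1)] = 15 - 3 = 12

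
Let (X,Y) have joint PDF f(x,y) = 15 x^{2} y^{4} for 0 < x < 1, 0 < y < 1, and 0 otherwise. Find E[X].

E[X] = ∫_0^1 ∫_0^1 x × f(x,y) dy dx
= ∫_0^1 ∫_0^1 x × (15 x^{2} y^{4}) dy dx
= \frac{3}{4}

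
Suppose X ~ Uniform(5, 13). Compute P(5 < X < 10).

P(5 < X < 10) = ∫_{5}^{10} f(x) dx
where f(x) = \frac{1}{8}
= \frac{5}{8}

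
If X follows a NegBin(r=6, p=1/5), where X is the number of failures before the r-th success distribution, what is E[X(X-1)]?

E[X(X-1)] = E[X² - X] = E[X²] - E[X]
E[X] = 24
E[X²] = Var(X) + (E[X])² = 120 + (24)² = 696
E[X(X-1)] = 696 - 24 = 672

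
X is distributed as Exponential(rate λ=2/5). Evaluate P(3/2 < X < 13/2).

P(3/2 < X < 13/2) = ∫_{3/2}^{13/2} f(x) dx
where f(x) = \frac{2 e^{- \frac{2 x}{5}}}{5}
= - \frac{1 - e^{2}}{e^{\frac{13}{5}}}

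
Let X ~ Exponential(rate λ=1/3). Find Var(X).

For X ~ Exponential(rate λ=1/3):
Var(X) = 9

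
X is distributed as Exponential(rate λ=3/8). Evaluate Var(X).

For X ~ Exponential(rate λ=3/8):
Var(X) = \frac{64}{9}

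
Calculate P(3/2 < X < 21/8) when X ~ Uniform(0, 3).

P(3/2 < X < 21/8) = ∫_{3/2}^{21/8} f(x) dx
where f(x) = \frac{1}{3}
= \frac{3}{8}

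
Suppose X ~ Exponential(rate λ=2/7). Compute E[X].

For X ~ Exponential(rate λ=2/7), the expected value is:
E[X] = \frac{7}{2}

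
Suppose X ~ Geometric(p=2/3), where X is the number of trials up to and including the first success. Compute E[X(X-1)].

E[X(X-1)] = E[X² - X] = E[X²] - E[X]
E[X] = \frac{3}{2}
E[X²] = Var(X) + (E[X])² = \frac{3}{4} + (\frac{3}{2})² = 3
E[X(X-1)] = 3 - \frac{3}{2} = \frac{3}{2}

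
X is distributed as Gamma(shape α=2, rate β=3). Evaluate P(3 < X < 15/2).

P(3 < X < 15/2) = ∫_{3}^{15/2} f(x) dx
where f(x) = 9 x e^{- 3 x}
= - \frac{47}{2 e^{\frac{45}{2}}} + \frac{10}{e^{9}}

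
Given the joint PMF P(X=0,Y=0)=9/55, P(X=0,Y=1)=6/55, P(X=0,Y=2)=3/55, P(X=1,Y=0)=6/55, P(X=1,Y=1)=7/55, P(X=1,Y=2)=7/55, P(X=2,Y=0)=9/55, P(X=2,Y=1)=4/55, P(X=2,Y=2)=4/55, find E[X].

First find marginal of X:
P(X=0) = 18/55
P(X=1) = 4/11
P(X=2) = 17/55
E[X] = 0 × 18/55 + 1 × 4/11 + 2 × 17/55 = 54/55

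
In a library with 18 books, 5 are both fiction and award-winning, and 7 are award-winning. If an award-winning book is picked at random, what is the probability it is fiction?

P(A ∩ B) = 5/18
P(B) = 7/18
P(A|B) = P(A ∩ B) / P(B) = (5/18) / (7/18) = 5/7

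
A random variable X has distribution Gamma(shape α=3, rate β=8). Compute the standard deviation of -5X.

For X ~ Gamma(shape α=3, rate β=8):
Var(X) = \frac{3}{64}
SD(X) = √(Var(X)) = √(\frac{3}{64}) = \frac{\sqrt{3}}{8}
SD(-5X) = |-5| × SD(X) = 5 × \frac{\sqrt{3}}{8} = \frac{5 \sqrt{3}}{8}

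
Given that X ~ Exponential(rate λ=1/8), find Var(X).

For X ~ Exponential(rate λ=1/8):
Var(X) = 64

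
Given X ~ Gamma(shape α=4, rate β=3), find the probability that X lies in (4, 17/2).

P(4 < X < 17/2) = ∫_{4}^{17/2} f(x) dx
where f(x) = \frac{27 x^{3} e^{- 3 x}}{2}
= - \frac{49843}{16 e^{\frac{51}{2}}} + \frac{373}{e^{12}}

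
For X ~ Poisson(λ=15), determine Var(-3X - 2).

For X ~ Poisson(λ=15):
Var(X) = 15
Var(-3X - 2) = (-3)² × Var(X) = 9 × 15 = 135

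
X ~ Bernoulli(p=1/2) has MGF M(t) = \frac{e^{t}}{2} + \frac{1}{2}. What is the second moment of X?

To find E[X^2], compute M^(2)(0):
M^(1)(t) = \frac{e^{t}}{2}
M^(2)(t) = \frac{e^{t}}{2}
M^(2)(0) = \frac{1}{2}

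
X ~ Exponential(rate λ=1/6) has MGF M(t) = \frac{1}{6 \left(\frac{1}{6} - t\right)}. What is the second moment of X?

To find E[X^2], compute M^(2)(0):
M^(1)(t) = \frac{1}{6 \left(\frac{1}{6} - t\right)^{2}}
M^(2)(t) = \frac{1}{3 \left(\frac{1}{6} - t\right)^{3}}
M^(2)(0) = 72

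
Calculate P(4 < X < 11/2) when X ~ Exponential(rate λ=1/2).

P(4 < X < 11/2) = ∫_{4}^{11/2} f(x) dx
where f(x) = \frac{e^{- \frac{x}{2}}}{2}
= - \frac{1}{e^{\frac{11}{4}}} + e^{-2}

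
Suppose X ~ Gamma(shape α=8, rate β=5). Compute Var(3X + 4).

For X ~ Gamma(shape α=8, rate β=5):
Var(X) = \frac{8}{25}
Var(3X + 4) = (3)² × Var(X) = 9 × \frac{8}{25} = \frac{72}{25}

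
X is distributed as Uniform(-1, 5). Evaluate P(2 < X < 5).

P(2 < X < 5) = ∫_{2}^{5} f(x) dx
where f(x) = \frac{1}{6}
= \frac{1}{2}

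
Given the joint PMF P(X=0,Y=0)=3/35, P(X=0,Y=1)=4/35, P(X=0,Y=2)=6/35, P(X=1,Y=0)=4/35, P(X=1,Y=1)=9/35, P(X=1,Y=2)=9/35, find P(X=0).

P(X=0) = P(X=0,Y=0) + P(X=0,Y=1) + P(X=0,Y=2)
= 3/35 + 4/35 + 6/35
= 13/35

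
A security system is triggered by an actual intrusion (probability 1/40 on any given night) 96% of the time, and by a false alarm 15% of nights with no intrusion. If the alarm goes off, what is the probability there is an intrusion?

Let D = the rare event, + = positive/flagged.
P(D) = 1/40
P(+|D) = 96/100 = 24/25
P(+|D') = 15/100 = 3/20
P(+) = P(+|D)P(D) + P(+|D')P(D')
     = \frac{24}{25} × \frac{1}{40} + \frac{3}{20} × \frac{39}{40}
     = \frac{681}{4000}
P(D|+) = P(+|D)P(D)/P(+) = \frac{32}{227}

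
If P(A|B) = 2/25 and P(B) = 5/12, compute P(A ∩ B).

By definition, P(A|B) = P(A ∩ B) / P(B)
So P(A ∩ B) = P(A|B) × P(B)
= 2/25 × 5/12
= 1/30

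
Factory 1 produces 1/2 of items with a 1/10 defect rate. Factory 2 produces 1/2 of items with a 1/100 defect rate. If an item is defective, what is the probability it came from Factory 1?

Using Bayes' theorem:
P(F1) = 1/2, P(D|F1) = 1/10
P(F2) = 1/2, P(D|F2) = 1/100
P(D) = P(D|F1)P(F1) + P(D|F2)P(F2)
     = \frac{11}{200}
P(F1|D) = P(D|F1)P(F1) / P(D)
= \frac{10}{11}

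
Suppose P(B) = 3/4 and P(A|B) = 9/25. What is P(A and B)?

By definition, P(A|B) = P(A ∩ B) / P(B)
So P(A ∩ B) = P(A|B) × P(B)
= 9/25 × 3/4
= 27/100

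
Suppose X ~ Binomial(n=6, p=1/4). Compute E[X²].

Using the identity E[X²] = Var(X) + (E[X])²:
E[X] = \frac{3}{2}
Var(X) = \frac{9}{8}
E[X²] = \frac{9}{8} + (\frac{3}{2})²
= \frac{27}{8}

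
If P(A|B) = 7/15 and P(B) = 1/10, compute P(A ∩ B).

By definition, P(A|B) = P(A ∩ B) / P(B)
So P(A ∩ B) = P(A|B) × P(B)
= 7/15 × 1/10
= 7/150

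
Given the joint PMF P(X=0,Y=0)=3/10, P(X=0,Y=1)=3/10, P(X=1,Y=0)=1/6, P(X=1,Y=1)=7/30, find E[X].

First find marginal of X:
P(X=0) = 3/5
P(X=1) = 2/5
E[X] = 0 × 3/5 + 1 × 2/5 = 2/5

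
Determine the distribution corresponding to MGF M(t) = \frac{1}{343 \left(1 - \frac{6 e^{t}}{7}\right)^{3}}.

The MGF M(t) = \frac{1}{343 \left(1 - \frac{6 e^{t}}{7}\right)^{3}} is the standard form for the NegativeBinomial distribution.
Comparing with the known MGF formula identifies: NegBin(r=3, p=1/7), X = failures before r-th success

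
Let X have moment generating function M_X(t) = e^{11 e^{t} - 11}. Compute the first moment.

To find E[X], compute M^(1)(0):
M^(1)(t) = 11 e^{t} e^{11 e^{t} - 11}
M^(1)(0) = 11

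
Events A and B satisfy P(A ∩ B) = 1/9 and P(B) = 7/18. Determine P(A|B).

P(A|B) = P(A ∩ B) / P(B)
= (1/9) / (7/18)
= 2/7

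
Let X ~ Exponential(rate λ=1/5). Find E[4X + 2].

For X ~ Exponential(rate λ=1/5):
E[X] = 5
E[4X + 2] = 4 × E[X] + 2 = 22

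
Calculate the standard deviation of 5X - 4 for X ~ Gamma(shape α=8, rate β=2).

For X ~ Gamma(shape α=8, rate β=2):
Var(X) = 2
SD(X) = √(Var(X)) = √(2) = \sqrt{2}
SD(5X - 4) = |5| × SD(X) = 5 × \sqrt{2} = 5 \sqrt{2}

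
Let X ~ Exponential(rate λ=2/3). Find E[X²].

Using the identity E[X²] = Var(X) + (E[X])²:
E[X] = \frac{3}{2}
Var(X) = \frac{9}{4}
E[X²] = \frac{9}{4} + (\frac{3}{2})²
= \frac{9}{2}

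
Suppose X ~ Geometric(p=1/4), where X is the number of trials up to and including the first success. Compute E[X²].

Using the identity E[X²] = Var(X) + (E[X])²:
E[X] = 4
Var(X) = 12
E[X²] = 12 + (4)²
= 28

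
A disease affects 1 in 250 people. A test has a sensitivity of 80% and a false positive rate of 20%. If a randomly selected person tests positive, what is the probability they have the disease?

Let D = the rare event, + = positive/flagged.
P(D) = 1/250
P(+|D) = 80/100 = 4/5
P(+|D') = 20/100 = 1/5
P(+) = P(+|D)P(D) + P(+|D')P(D')
     = \frac{4}{5} × \frac{1}{250} + \frac{1}{5} × \frac{249}{250}
     = \frac{253}{1250}
P(D|+) = P(+|D)P(D)/P(+) = \frac{4}{253}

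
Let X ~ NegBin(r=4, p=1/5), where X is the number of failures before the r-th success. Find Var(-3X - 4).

For X ~ NegBin(r=4, p=1/5), where X is the number of failures before the r-th success:
Var(X) = 80
Var(-3X - 4) = (-3)² × Var(X) = 9 × 80 = 720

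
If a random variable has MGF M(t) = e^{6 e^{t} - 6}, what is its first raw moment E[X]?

To find E[X], compute M^(1)(0):
M^(1)(t) = 6 e^{t} e^{6 e^{t} - 6}
M^(1)(0) = 6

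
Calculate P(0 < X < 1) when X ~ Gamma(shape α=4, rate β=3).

P(0 < X < 1) = ∫_{0}^{1} f(x) dx
where f(x) = \frac{27 x^{3} e^{- 3 x}}{2}
= 1 - \frac{13}{e^{3}}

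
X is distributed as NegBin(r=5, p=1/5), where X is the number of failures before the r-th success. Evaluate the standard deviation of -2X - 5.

For X ~ NegBin(r=5, p=1/5), where X is the number of failures before the r-th success:
Var(X) = 100
SD(X) = √(Var(X)) = √(100) = 10
SD(-2X - 5) = |-2| × SD(X) = 2 × 10 = 20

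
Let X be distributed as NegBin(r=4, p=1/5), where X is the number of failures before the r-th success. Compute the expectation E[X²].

Using the identity E[X²] = Var(X) + (E[X])²:
E[X] = 16
Var(X) = 80
E[X²] = 80 + (16)²
= 336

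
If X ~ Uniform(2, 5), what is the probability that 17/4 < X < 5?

P(17/4 < X < 5) = ∫_{17/4}^{5} f(x) dx
where f(x) = \frac{1}{3}
= \frac{1}{4}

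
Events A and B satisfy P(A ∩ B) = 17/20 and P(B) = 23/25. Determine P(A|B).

P(A|B) = P(A ∩ B) / P(B)
= (17/20) / (23/25)
= 85/92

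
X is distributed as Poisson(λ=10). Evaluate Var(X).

For X ~ Poisson(λ=10):
Var(X) = 10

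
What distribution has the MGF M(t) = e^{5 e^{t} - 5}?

The MGF M(t) = e^{5 e^{t} - 5} is the standard form for the Poisson distribution.
Comparing with the known MGF formula identifies: Poisson(λ=5)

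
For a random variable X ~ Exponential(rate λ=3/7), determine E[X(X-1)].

E[X(X-1)] = E[X² - X] = E[X²] - E[X]
E[X] = \frac{7}{3}
E[X²] = Var(X) + (E[X])² = \frac{49}{9} + (\frac{7}{3})² = \frac{98}{9}
E[X(X-1)] = \frac{98}{9} - \frac{7}{3} = \frac{77}{9}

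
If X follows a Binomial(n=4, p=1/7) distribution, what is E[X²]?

Using the identity E[X²] = Var(X) + (E[X])²:
E[X] = \frac{4}{7}
Var(X) = \frac{24}{49}
E[X²] = \frac{24}{49} + (\frac{4}{7})²
= \frac{40}{49}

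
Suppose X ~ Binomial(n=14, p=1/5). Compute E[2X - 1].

For X ~ Binomial(n=14, p=1/5):
E[X] = \frac{14}{5}
E[2X - 1] = 2 × E[X] - 1 = \frac{23}{5}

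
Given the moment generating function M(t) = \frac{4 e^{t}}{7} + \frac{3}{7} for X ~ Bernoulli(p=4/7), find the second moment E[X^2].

To find E[X^2], compute M^(2)(0):
M^(1)(t) = \frac{4 e^{t}}{7}
M^(2)(t) = \frac{4 e^{t}}{7}
M^(2)(0) = \frac{4}{7}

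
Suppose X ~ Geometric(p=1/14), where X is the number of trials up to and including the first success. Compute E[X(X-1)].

E[X(X-1)] = E[X² - X] = E[X²] - E[X]
E[X] = 14
E[X²] = Var(X) + (E[X])² = 182 + (14)² = 378
E[X(X-1)] = 378 - 14 = 364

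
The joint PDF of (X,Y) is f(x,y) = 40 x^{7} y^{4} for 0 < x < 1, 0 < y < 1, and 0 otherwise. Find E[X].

E[X] = ∫_0^1 ∫_0^1 x × f(x,y) dy dx
= ∫_0^1 ∫_0^1 x × (40 x^{7} y^{4}) dy dx
= \frac{8}{9}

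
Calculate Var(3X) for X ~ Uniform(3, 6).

For X ~ Uniform(3, 6):
Var(X) = \frac{3}{4}
Var(3X) = (3)² × Var(X) = 9 × \frac{3}{4} = \frac{27}{4}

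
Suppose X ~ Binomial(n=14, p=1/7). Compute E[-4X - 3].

For X ~ Binomial(n=14, p=1/7):
E[X] = 2
E[-4X - 3] = -4 × E[X] - 3 = -11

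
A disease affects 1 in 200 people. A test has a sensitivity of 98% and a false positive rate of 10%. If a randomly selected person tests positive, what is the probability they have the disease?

Let D = the rare event, + = positive/flagged.
P(D) = 1/200
P(+|D) = 98/100 = 49/50
P(+|D') = 10/100 = 1/10
P(+) = P(+|D)P(D) + P(+|D')P(D')
     = \frac{49}{50} × \frac{1}{200} + \frac{1}{10} × \frac{199}{200}
     = \frac{261}{2500}
P(D|+) = P(+|D)P(D)/P(+) = \frac{49}{1044}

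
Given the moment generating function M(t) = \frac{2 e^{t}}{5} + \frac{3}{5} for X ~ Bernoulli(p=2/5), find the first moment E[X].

To find E[X], compute M^(1)(0):
M^(1)(t) = \frac{2 e^{t}}{5}
M^(1)(0) = \frac{2}{5}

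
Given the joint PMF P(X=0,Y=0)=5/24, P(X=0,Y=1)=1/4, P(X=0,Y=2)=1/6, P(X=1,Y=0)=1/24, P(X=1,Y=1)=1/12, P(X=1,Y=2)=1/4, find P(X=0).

P(X=0) = P(X=0,Y=0) + P(X=0,Y=1) + P(X=0,Y=2)
= 5/24 + 1/4 + 1/6
= 5/8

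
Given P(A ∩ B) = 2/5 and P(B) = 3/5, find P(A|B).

P(A|B) = P(A ∩ B) / P(B)
= (2/5) / (3/5)
= 2/3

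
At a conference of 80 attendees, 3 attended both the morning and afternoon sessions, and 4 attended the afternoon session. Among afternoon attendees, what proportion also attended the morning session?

P(A ∩ B) = 3/80
P(B) = 4/80 = 1/20
P(A|B) = P(A ∩ B) / P(B) = (3/80) / (1/20) = 3/4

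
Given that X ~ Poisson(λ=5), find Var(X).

For X ~ Poisson(λ=5):
Var(X) = 5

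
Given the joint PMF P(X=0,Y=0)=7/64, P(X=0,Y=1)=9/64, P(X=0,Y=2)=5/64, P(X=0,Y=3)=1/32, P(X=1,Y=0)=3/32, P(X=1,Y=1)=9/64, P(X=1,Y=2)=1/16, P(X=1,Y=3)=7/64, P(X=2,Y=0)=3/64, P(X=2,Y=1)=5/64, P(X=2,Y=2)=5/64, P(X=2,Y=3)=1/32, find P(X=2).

P(X=2) = P(X=2,Y=0) + P(X=2,Y=1) + P(X=2,Y=2) + P(X=2,Y=3)
= 3/64 + 5/64 + 5/64 + 1/32
= 15/64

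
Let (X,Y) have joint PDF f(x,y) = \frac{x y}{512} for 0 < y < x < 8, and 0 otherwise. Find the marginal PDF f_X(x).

f_X(x) = ∫_0^x \frac{x y}{512} dy = \frac{x^{3}}{1024}
for 0 < x < 8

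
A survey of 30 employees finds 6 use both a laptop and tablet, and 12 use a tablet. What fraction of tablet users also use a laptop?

P(A ∩ B) = 6/30 = 1/5
P(B) = 12/30 = 2/5
P(A|B) = P(A ∩ B) / P(B) = (1/5) / (2/5) = 1/2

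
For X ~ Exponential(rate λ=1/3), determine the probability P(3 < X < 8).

P(3 < X < 8) = ∫_{3}^{8} f(x) dx
where f(x) = \frac{e^{- \frac{x}{3}}}{3}
= - \frac{1}{e^{\frac{8}{3}}} + e^{-1}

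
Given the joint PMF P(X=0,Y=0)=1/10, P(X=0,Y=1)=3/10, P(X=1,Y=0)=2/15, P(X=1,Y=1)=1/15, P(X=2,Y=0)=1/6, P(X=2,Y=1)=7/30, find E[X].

First find marginal of X:
P(X=0) = 2/5
P(X=1) = 1/5
P(X=2) = 2/5
E[X] = 0 × 2/5 + 1 × 1/5 + 2 × 2/5 = 1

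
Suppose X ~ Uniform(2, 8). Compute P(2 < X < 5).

P(2 < X < 5) = ∫_{2}^{5} f(x) dx
where f(x) = \frac{1}{6}
= \frac{1}{2}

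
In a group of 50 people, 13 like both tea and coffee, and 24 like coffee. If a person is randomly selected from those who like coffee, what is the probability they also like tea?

P(A ∩ B) = 13/50
P(B) = 24/50 = 12/25
P(A|B) = P(A ∩ B) / P(B) = (13/50) / (12/25) = 13/24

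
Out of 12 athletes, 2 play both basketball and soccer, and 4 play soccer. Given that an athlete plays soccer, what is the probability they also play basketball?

P(A ∩ B) = 2/12 = 1/6
P(B) = 4/12 = 1/3
P(A|B) = P(A ∩ B) / P(B) = (1/6) / (1/3) = 1/2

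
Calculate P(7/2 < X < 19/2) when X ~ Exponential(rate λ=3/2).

P(7/2 < X < 19/2) = ∫_{7/2}^{19/2} f(x) dx
where f(x) = \frac{3 e^{- \frac{3 x}{2}}}{2}
= - \frac{1 - e^{9}}{e^{\frac{57}{4}}}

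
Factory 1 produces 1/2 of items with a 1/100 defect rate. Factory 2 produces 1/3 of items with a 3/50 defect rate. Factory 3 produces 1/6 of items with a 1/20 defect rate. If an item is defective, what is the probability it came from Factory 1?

Using Bayes' theorem:
P(F1) = 1/2, P(D|F1) = 1/100
P(F2) = 1/3, P(D|F2) = 3/50
P(F3) = 1/6, P(D|F3) = 1/20
P(D) = P(D|F1)P(F1) + P(D|F2)P(F2) + P(D|F3)P(F3)
     = \frac{1}{30}
P(F1|D) = P(D|F1)P(F1) / P(D)
= \frac{3}{20}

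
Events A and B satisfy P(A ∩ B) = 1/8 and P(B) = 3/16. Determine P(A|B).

P(A|B) = P(A ∩ B) / P(B)
= (1/8) / (3/16)
= 2/3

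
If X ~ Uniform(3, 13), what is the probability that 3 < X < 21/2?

P(3 < X < 21/2) = ∫_{3}^{21/2} f(x) dx
where f(x) = \frac{1}{10}
= \frac{3}{4}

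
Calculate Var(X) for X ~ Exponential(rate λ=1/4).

For X ~ Exponential(rate λ=1/4):
Var(X) = 16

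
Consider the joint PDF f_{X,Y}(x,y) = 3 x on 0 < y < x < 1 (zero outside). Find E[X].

f_X(x) = ∫_0^x 3 x dy = 3 x^{2}
E[X] = ∫_0^1 x × (3 x^{2}) dx = \frac{3}{4}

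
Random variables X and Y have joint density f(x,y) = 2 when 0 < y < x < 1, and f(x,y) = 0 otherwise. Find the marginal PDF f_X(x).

f_X(x) = ∫_0^x 2 dy = 2 x
for 0 < x < 1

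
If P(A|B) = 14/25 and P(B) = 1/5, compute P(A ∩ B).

By definition, P(A|B) = P(A ∩ B) / P(B)
So P(A ∩ B) = P(A|B) × P(B)
= 14/25 × 1/5
= 14/125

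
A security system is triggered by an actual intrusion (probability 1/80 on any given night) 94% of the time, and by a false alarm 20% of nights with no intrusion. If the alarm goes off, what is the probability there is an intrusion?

Let D = the rare event, + = positive/flagged.
P(D) = 1/80
P(+|D) = 94/100 = 47/50
P(+|D') = 20/100 = 1/5
P(+) = P(+|D)P(D) + P(+|D')P(D')
     = \frac{47}{50} × \frac{1}{80} + \frac{1}{5} × \frac{79}{80}
     = \frac{837}{4000}
P(D|+) = P(+|D)P(D)/P(+) = \frac{47}{837}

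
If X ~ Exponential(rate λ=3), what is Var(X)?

For X ~ Exponential(rate λ=3):
Var(X) = \frac{1}{9}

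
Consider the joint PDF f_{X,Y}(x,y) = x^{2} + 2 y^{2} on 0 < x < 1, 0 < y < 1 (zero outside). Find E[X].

E[X] = ∫_0^1 ∫_0^1 x × f(x,y) dy dx
= ∫_0^1 ∫_0^1 x × (x^{2} + 2 y^{2}) dy dx
= \frac{7}{12}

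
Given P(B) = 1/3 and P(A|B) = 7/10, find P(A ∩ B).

By definition, P(A|B) = P(A ∩ B) / P(B)
So P(A ∩ B) = P(A|B) × P(B)
= 7/10 × 1/3
= 7/30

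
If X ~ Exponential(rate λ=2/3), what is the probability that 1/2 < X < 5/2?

P(1/2 < X < 5/2) = ∫_{1/2}^{5/2} f(x) dx
where f(x) = \frac{2 e^{- \frac{2 x}{3}}}{3}
= - \frac{1 - e^{\frac{4}{3}}}{e^{\frac{5}{3}}}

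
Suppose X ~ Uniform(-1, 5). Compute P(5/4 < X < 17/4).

P(5/4 < X < 17/4) = ∫_{5/4}^{17/4} f(x) dx
where f(x) = \frac{1}{6}
= \frac{1}{2}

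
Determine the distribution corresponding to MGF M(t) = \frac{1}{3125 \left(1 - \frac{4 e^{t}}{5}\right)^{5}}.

The MGF M(t) = \frac{1}{3125 \left(1 - \frac{4 e^{t}}{5}\right)^{5}} is the standard form for the NegativeBinomial distribution.
Comparing with the known MGF formula identifies: NegBin(r=5, p=1/5), X = failures before r-th success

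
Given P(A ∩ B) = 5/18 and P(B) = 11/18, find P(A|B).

P(A|B) = P(A ∩ B) / P(B)
= (5/18) / (11/18)
= 5/11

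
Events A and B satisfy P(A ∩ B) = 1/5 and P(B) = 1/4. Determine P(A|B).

P(A|B) = P(A ∩ B) / P(B)
= (1/5) / (1/4)
= 4/5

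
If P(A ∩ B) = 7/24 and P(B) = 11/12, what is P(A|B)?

P(A|B) = P(A ∩ B) / P(B)
= (7/24) / (11/12)
= 7/22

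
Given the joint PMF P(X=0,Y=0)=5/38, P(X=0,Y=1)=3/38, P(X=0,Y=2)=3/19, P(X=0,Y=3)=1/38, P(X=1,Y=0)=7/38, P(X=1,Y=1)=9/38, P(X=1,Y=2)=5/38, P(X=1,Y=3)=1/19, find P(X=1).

P(X=1) = P(X=1,Y=0) + P(X=1,Y=1) + P(X=1,Y=2) + P(X=1,Y=3)
= 7/38 + 9/38 + 5/38 + 1/19
= 23/38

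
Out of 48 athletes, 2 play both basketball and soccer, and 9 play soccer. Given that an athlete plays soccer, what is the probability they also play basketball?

P(A ∩ B) = 2/48 = 1/24
P(B) = 9/48 = 3/16
P(A|B) = P(A ∩ B) / P(B) = (1/24) / (3/16) = 2/9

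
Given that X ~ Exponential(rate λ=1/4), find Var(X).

For X ~ Exponential(rate λ=1/4):
Var(X) = 16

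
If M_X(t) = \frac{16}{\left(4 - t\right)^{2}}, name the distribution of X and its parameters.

The MGF M(t) = \frac{16}{\left(4 - t\right)^{2}} is the standard form for the Gamma distribution.
Comparing with the known MGF formula identifies: Gamma(shape α=2, rate β=4)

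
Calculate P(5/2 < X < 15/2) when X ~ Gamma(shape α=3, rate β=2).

P(5/2 < X < 15/2) = ∫_{5/2}^{15/2} f(x) dx
where f(x) = 4 x^{2} e^{- 2 x}
= \frac{-257 + 37 e^{10}}{2 e^{15}}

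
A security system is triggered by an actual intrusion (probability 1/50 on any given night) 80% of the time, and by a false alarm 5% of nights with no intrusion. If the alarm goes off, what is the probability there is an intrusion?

Let D = the rare event, + = positive/flagged.
P(D) = 1/50
P(+|D) = 80/100 = 4/5
P(+|D') = 5/100 = 1/20
P(+) = P(+|D)P(D) + P(+|D')P(D')
     = \frac{4}{5} × \frac{1}{50} + \frac{1}{20} × \frac{49}{50}
     = \frac{13}{200}
P(D|+) = P(+|D)P(D)/P(+) = \frac{16}{65}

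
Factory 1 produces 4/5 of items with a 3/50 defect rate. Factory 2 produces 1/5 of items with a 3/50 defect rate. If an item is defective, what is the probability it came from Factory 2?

Using Bayes' theorem:
P(F1) = 4/5, P(D|F1) = 3/50
P(F2) = 1/5, P(D|F2) = 3/50
P(D) = P(D|F1)P(F1) + P(D|F2)P(F2)
     = \frac{3}{50}
P(F2|D) = P(D|F2)P(F2) / P(D)
= \frac{1}{5}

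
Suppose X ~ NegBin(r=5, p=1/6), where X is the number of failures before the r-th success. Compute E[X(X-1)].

E[X(X-1)] = E[X² - X] = E[X²] - E[X]
E[X] = 25
E[X²] = Var(X) + (E[X])² = 150 + (25)² = 775
E[X(X-1)] = 775 - 25 = 750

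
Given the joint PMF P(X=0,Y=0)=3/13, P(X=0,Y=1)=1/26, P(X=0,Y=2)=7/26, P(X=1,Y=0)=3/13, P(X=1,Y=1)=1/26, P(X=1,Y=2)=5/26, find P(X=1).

P(X=1) = P(X=1,Y=0) + P(X=1,Y=1) + P(X=1,Y=2)
= 3/13 + 1/26 + 5/26
= 6/13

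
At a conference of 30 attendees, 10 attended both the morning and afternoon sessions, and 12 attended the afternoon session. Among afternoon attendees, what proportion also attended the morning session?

P(A ∩ B) = 10/30 = 1/3
P(B) = 12/30 = 2/5
P(A|B) = P(A ∩ B) / P(B) = (1/3) / (2/5) = 5/6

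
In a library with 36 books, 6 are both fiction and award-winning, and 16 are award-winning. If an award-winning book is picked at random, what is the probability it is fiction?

P(A ∩ B) = 6/36 = 1/6
P(B) = 16/36 = 4/9
P(A|B) = P(A ∩ B) / P(B) = (1/6) / (4/9) = 3/8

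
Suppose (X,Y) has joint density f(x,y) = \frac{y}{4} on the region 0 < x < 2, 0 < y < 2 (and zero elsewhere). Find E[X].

f_X(x) = ∫_0^2 \frac{y}{4} dy = \frac{1}{2}
E[X] = ∫_0^2 x × (\frac{1}{2}) dx = 1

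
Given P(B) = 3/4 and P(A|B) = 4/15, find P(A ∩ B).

By definition, P(A|B) = P(A ∩ B) / P(B)
So P(A ∩ B) = P(A|B) × P(B)
= 4/15 × 3/4
= 1/5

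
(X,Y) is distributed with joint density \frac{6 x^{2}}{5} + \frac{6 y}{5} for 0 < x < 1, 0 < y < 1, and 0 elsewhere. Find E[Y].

E[Y] = ∫_0^1 ∫_0^1 y × f(x,y) dx dy
= \frac{3}{5}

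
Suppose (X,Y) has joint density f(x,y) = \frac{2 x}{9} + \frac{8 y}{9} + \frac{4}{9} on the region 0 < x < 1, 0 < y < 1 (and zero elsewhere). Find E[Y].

E[Y] = ∫_0^1 ∫_0^1 y × f(x,y) dx dy
= \frac{31}{54}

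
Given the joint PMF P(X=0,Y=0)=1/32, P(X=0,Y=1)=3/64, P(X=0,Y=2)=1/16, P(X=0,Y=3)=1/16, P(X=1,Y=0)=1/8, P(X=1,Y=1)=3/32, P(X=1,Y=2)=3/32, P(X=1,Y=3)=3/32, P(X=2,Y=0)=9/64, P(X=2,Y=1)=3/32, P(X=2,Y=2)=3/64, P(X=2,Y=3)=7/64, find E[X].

First find marginal of X:
P(X=0) = 13/64
P(X=1) = 13/32
P(X=2) = 25/64
E[X] = 0 × 13/64 + 1 × 13/32 + 2 × 25/64 = 19/16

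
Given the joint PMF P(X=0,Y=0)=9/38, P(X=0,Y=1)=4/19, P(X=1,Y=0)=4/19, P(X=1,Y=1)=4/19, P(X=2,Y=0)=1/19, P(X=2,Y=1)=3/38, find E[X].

First find marginal of X:
P(X=0) = 17/38
P(X=1) = 8/19
P(X=2) = 5/38
E[X] = 0 × 17/38 + 1 × 8/19 + 2 × 5/38 = 13/19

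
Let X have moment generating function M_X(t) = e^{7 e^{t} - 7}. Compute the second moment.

To find E[X^2], compute M^(2)(0):
M^(1)(t) = 7 e^{t} e^{7 e^{t} - 7}
M^(2)(t) = 49 e^{2 t} e^{7 e^{t} - 7} + 7 e^{t} e^{7 e^{t} - 7}
M^(2)(0) = 56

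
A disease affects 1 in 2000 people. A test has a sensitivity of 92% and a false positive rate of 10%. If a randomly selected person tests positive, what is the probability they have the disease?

Let D = the rare event, + = positive/flagged.
P(D) = 1/2000
P(+|D) = 92/100 = 23/25
P(+|D') = 10/100 = 1/10
P(+) = P(+|D)P(D) + P(+|D')P(D')
     = \frac{23}{25} × \frac{1}{2000} + \frac{1}{10} × \frac{1999}{2000}
     = \frac{10041}{100000}
P(D|+) = P(+|D)P(D)/P(+) = \frac{46}{10041}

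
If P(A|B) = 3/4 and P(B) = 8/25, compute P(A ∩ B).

By definition, P(A|B) = P(A ∩ B) / P(B)
So P(A ∩ B) = P(A|B) × P(B)
= 3/4 × 8/25
= 6/25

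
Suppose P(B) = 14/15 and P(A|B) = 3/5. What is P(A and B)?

By definition, P(A|B) = P(A ∩ B) / P(B)
So P(A ∩ B) = P(A|B) × P(B)
= 3/5 × 14/15
= 14/25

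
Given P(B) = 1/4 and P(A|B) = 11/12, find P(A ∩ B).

By definition, P(A|B) = P(A ∩ B) / P(B)
So P(A ∩ B) = P(A|B) × P(B)
= 11/12 × 1/4
= 11/48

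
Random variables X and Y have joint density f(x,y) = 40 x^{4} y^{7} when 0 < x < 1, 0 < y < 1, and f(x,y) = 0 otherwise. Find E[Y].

E[Y] = ∫_0^1 ∫_0^1 y × f(x,y) dx dy
= \frac{8}{9}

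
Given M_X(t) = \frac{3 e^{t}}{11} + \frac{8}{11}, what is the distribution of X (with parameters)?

The MGF M(t) = \frac{3 e^{t}}{11} + \frac{8}{11} is the standard form for the Bernoulli distribution.
Comparing with the known MGF formula identifies: Bernoulli(p=3/11)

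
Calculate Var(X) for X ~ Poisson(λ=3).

For X ~ Poisson(λ=3):
Var(X) = 3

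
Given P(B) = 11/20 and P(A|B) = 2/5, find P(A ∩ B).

By definition, P(A|B) = P(A ∩ B) / P(B)
So P(A ∩ B) = P(A|B) × P(B)
= 2/5 × 11/20
= 11/50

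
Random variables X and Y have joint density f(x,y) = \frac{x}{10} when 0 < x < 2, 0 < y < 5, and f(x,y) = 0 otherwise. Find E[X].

f_X(x) = ∫_0^5 \frac{x}{10} dy = \frac{x}{2}
E[X] = ∫_0^2 x × (\frac{x}{2}) dx = \frac{4}{3}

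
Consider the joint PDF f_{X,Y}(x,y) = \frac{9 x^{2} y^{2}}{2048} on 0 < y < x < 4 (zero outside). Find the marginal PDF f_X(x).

f_X(x) = ∫_0^x \frac{9 x^{2} y^{2}}{2048} dy = \frac{3 x^{5}}{2048}
for 0 < x < 4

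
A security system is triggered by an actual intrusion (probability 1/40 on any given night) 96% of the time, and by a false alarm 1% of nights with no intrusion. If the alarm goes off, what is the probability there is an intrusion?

Let D = the rare event, + = positive/flagged.
P(D) = 1/40
P(+|D) = 96/100 = 24/25
P(+|D') = 1/100
P(+) = P(+|D)P(D) + P(+|D')P(D')
     = \frac{24}{25} × \frac{1}{40} + \frac{1}{100} × \frac{39}{40}
     = \frac{27}{800}
P(D|+) = P(+|D)P(D)/P(+) = \frac{32}{45}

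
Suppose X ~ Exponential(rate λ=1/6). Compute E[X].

For X ~ Exponential(rate λ=1/6), the expected value is:
E[X] = 6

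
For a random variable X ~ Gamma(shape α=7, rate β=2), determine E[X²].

Using the identity E[X²] = Var(X) + (E[X])²:
E[X] = \frac{7}{2}
Var(X) = \frac{7}{4}
E[X²] = \frac{7}{4} + (\frac{7}{2})²
= 14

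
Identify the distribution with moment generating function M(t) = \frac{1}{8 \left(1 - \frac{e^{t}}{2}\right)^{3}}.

The MGF M(t) = \frac{1}{8 \left(1 - \frac{e^{t}}{2}\right)^{3}} is the standard form for the NegativeBinomial distribution.
Comparing with the known MGF formula identifies: NegBin(r=3, p=1/2), X = failures before r-th success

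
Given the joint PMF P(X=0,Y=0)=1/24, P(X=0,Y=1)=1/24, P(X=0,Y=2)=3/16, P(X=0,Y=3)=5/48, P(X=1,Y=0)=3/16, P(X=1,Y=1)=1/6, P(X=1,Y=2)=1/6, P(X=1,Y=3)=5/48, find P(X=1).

P(X=1) = P(X=1,Y=0) + P(X=1,Y=1) + P(X=1,Y=2) + P(X=1,Y=3)
= 3/16 + 1/6 + 1/6 + 5/48
= 5/8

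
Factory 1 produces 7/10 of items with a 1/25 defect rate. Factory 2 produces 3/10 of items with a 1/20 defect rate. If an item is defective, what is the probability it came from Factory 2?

Using Bayes' theorem:
P(F1) = 7/10, P(D|F1) = 1/25
P(F2) = 3/10, P(D|F2) = 1/20
P(D) = P(D|F1)P(F1) + P(D|F2)P(F2)
     = \frac{43}{1000}
P(F2|D) = P(D|F2)P(F2) / P(D)
= \frac{15}{43}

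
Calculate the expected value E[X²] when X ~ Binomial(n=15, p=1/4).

Using the identity E[X²] = Var(X) + (E[X])²:
E[X] = \frac{15}{4}
Var(X) = \frac{45}{16}
E[X²] = \frac{45}{16} + (\frac{15}{4})²
= \frac{135}{8}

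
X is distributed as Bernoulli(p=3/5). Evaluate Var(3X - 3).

For X ~ Bernoulli(p=3/5):
Var(X) = \frac{6}{25}
Var(3X - 3) = (3)² × Var(X) = 9 × \frac{6}{25} = \frac{54}{25}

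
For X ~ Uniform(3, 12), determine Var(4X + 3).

For X ~ Uniform(3, 12):
Var(X) = \frac{27}{4}
Var(4X + 3) = (4)² × Var(X) = 16 × \frac{27}{4} = 108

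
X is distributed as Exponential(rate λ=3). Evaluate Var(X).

For X ~ Exponential(rate λ=3):
Var(X) = \frac{1}{9}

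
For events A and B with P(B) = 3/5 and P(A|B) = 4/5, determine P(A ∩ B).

By definition, P(A|B) = P(A ∩ B) / P(B)
So P(A ∩ B) = P(A|B) × P(B)
= 4/5 × 3/5
= 12/25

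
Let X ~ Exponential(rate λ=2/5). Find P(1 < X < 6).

P(1 < X < 6) = ∫_{1}^{6} f(x) dx
where f(x) = \frac{2 e^{- \frac{2 x}{5}}}{5}
= - \frac{1 - e^{2}}{e^{\frac{12}{5}}}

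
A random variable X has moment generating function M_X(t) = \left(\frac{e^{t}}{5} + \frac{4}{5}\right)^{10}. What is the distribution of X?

The MGF M(t) = \left(\frac{e^{t}}{5} + \frac{4}{5}\right)^{10} is the standard form for the Binomial distribution.
Comparing with the known MGF formula identifies: Binomial(n=10, p=1/5)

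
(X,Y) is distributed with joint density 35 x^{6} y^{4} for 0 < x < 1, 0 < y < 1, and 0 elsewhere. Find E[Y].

E[Y] = ∫_0^1 ∫_0^1 y × f(x,y) dx dy
= \frac{5}{6}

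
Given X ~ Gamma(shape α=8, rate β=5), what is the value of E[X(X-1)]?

E[X(X-1)] = E[X² - X] = E[X²] - E[X]
E[X] = \frac{8}{5}
E[X²] = Var(X) + (E[X])² = \frac{8}{25} + (\frac{8}{5})² = \frac{72}{25}
E[X(X-1)] = \frac{72}{25} - \frac{8}{5} = \frac{32}{25}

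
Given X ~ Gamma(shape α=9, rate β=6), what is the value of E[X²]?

Using the identity E[X²] = Var(X) + (E[X])²:
E[X] = \frac{3}{2}
Var(X) = \frac{1}{4}
E[X²] = \frac{1}{4} + (\frac{3}{2})²
= \frac{5}{2}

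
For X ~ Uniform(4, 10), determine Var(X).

For X ~ Uniform(4, 10):
Var(X) = 3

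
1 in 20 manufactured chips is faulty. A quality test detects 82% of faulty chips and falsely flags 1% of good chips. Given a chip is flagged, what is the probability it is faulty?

Let D = the rare event, + = positive/flagged.
P(D) = 1/20
P(+|D) = 82/100 = 41/50
P(+|D') = 1/100
P(+) = P(+|D)P(D) + P(+|D')P(D')
     = \frac{41}{50} × \frac{1}{20} + \frac{1}{100} × \frac{19}{20}
     = \frac{101}{2000}
P(D|+) = P(+|D)P(D)/P(+) = \frac{82}{101}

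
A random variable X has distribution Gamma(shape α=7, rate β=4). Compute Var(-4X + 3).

For X ~ Gamma(shape α=7, rate β=4):
Var(X) = \frac{7}{16}
Var(-4X + 3) = (-4)² × Var(X) = 16 × \frac{7}{16} = 7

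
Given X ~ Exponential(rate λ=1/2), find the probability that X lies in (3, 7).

P(3 < X < 7) = ∫_{3}^{7} f(x) dx
where f(x) = \frac{e^{- \frac{x}{2}}}{2}
= - \frac{1 - e^{2}}{e^{\frac{7}{2}}}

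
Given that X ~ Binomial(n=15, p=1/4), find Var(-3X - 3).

For X ~ Binomial(n=15, p=1/4):
Var(X) = \frac{45}{16}
Var(-3X - 3) = (-3)² × Var(X) = 9 × \frac{45}{16} = \frac{405}{16}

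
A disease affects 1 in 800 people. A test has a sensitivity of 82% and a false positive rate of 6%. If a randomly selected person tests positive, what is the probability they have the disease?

Let D = the rare event, + = positive/flagged.
P(D) = 1/800
P(+|D) = 82/100 = 41/50
P(+|D') = 6/100 = 3/50
P(+) = P(+|D)P(D) + P(+|D')P(D')
     = \frac{41}{50} × \frac{1}{800} + \frac{3}{50} × \frac{799}{800}
     = \frac{1219}{20000}
P(D|+) = P(+|D)P(D)/P(+) = \frac{41}{2438}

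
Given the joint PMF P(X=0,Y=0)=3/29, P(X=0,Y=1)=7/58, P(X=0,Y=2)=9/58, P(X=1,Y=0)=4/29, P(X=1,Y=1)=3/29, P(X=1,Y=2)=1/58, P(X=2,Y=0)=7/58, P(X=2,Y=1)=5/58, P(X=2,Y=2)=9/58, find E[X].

First find marginal of X:
P(X=0) = 11/29
P(X=1) = 15/58
P(X=2) = 21/58
E[X] = 0 × 11/29 + 1 × 15/58 + 2 × 21/58 = 57/58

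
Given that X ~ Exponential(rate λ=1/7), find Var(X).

For X ~ Exponential(rate λ=1/7):
Var(X) = 49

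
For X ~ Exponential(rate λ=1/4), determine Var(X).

For X ~ Exponential(rate λ=1/4):
Var(X) = 16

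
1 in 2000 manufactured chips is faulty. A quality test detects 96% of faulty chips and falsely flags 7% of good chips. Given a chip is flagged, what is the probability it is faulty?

Let D = the rare event, + = positive/flagged.
P(D) = 1/2000
P(+|D) = 96/100 = 24/25
P(+|D') = 7/100
P(+) = P(+|D)P(D) + P(+|D')P(D')
     = \frac{24}{25} × \frac{1}{2000} + \frac{7}{100} × \frac{1999}{2000}
     = \frac{14089}{200000}
P(D|+) = P(+|D)P(D)/P(+) = \frac{96}{14089}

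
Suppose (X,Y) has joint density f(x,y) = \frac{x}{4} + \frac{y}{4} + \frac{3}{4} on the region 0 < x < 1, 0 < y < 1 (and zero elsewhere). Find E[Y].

E[Y] = ∫_0^1 ∫_0^1 y × f(x,y) dx dy
= \frac{25}{48}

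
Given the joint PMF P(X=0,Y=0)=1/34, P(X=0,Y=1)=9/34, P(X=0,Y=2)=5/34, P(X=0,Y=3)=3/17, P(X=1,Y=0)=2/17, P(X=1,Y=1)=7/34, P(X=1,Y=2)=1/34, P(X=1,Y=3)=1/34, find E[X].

First find marginal of X:
P(X=0) = 21/34
P(X=1) = 13/34
E[X] = 0 × 21/34 + 1 × 13/34 = 13/34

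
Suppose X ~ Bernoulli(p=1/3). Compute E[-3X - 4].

For X ~ Bernoulli(p=1/3):
E[X] = \frac{1}{3}
E[-3X - 4] = -3 × E[X] - 4 = -5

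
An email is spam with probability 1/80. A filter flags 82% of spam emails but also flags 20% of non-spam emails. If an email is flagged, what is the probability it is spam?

Let D = the rare event, + = positive/flagged.
P(D) = 1/80
P(+|D) = 82/100 = 41/50
P(+|D') = 20/100 = 1/5
P(+) = P(+|D)P(D) + P(+|D')P(D')
     = \frac{41}{50} × \frac{1}{80} + \frac{1}{5} × \frac{79}{80}
     = \frac{831}{4000}
P(D|+) = P(+|D)P(D)/P(+) = \frac{41}{831}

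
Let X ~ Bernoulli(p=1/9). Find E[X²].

Using the identity E[X²] = Var(X) + (E[X])²:
E[X] = \frac{1}{9}
Var(X) = \frac{8}{81}
E[X²] = \frac{8}{81} + (\frac{1}{9})²
= \frac{1}{9}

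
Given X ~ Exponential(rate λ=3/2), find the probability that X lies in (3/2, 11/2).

P(3/2 < X < 11/2) = ∫_{3/2}^{11/2} f(x) dx
where f(x) = \frac{3 e^{- \frac{3 x}{2}}}{2}
= - \frac{1 - e^{6}}{e^{\frac{33}{4}}}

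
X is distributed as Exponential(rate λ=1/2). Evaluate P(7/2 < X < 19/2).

P(7/2 < X < 19/2) = ∫_{7/2}^{19/2} f(x) dx
where f(x) = \frac{e^{- \frac{x}{2}}}{2}
= - \frac{1 - e^{3}}{e^{\frac{19}{4}}}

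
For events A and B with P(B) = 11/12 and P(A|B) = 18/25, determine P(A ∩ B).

By definition, P(A|B) = P(A ∩ B) / P(B)
So P(A ∩ B) = P(A|B) × P(B)
= 18/25 × 11/12
= 33/50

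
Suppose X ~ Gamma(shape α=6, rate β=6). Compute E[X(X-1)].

E[X(X-1)] = E[X² - X] = E[X²] - E[X]
E[X] = 1
E[X²] = Var(X) + (E[X])² = \frac{1}{6} + (1)² = \frac{7}{6}
E[X(X-1)] = \frac{7}{6} - 1 = \frac{1}{6}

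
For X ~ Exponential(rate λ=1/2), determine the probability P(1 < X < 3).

P(1 < X < 3) = ∫_{1}^{3} f(x) dx
where f(x) = \frac{e^{- \frac{x}{2}}}{2}
= - \frac{1 - e}{e^{\frac{3}{2}}}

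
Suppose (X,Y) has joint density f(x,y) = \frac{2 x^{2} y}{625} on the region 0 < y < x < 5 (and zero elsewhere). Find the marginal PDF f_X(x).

f_X(x) = ∫_0^x \frac{2 x^{2} y}{625} dy = \frac{x^{4}}{625}
for 0 < x < 5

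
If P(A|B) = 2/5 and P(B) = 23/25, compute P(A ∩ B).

By definition, P(A|B) = P(A ∩ B) / P(B)
So P(A ∩ B) = P(A|B) × P(B)
= 2/5 × 23/25
= 46/125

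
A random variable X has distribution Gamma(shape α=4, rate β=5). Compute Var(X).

For X ~ Gamma(shape α=4, rate β=5):
Var(X) = \frac{4}{25}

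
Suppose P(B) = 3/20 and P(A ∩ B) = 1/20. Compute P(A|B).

P(A|B) = P(A ∩ B) / P(B)
= (1/20) / (3/20)
= 1/3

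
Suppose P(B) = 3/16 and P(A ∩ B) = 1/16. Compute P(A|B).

P(A|B) = P(A ∩ B) / P(B)
= (1/16) / (3/16)
= 1/3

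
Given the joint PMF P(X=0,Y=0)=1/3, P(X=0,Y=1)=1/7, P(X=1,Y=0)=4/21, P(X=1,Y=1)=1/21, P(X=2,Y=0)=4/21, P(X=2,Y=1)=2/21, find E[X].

First find marginal of X:
P(X=0) = 10/21
P(X=1) = 5/21
P(X=2) = 2/7
E[X] = 0 × 10/21 + 1 × 5/21 + 2 × 2/7 = 17/21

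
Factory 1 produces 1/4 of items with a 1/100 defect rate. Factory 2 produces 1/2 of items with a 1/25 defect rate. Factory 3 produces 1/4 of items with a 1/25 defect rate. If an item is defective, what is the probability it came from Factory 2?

Using Bayes' theorem:
P(F1) = 1/4, P(D|F1) = 1/100
P(F2) = 1/2, P(D|F2) = 1/25
P(F3) = 1/4, P(D|F3) = 1/25
P(D) = P(D|F1)P(F1) + P(D|F2)P(F2) + P(D|F3)P(F3)
     = \frac{13}{400}
P(F2|D) = P(D|F2)P(F2) / P(D)
= \frac{8}{13}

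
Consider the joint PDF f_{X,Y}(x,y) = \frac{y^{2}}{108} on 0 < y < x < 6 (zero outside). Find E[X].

f_X(x) = ∫_0^x \frac{y^{2}}{108} dy = \frac{x^{3}}{324}
E[X] = ∫_0^6 x × (\frac{x^{3}}{324}) dx = \frac{24}{5}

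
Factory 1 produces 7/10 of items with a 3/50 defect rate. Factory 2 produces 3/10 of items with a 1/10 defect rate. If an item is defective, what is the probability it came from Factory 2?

Using Bayes' theorem:
P(F1) = 7/10, P(D|F1) = 3/50
P(F2) = 3/10, P(D|F2) = 1/10
P(D) = P(D|F1)P(F1) + P(D|F2)P(F2)
     = \frac{9}{125}
P(F2|D) = P(D|F2)P(F2) / P(D)
= \frac{5}{12}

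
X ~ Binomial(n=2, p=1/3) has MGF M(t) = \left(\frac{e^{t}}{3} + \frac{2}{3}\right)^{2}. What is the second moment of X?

To find E[X^2], compute M^(2)(0):
M^(1)(t) = \frac{2 \left(\frac{e^{t}}{3} + \frac{2}{3}\right) e^{t}}{3}
M^(2)(t) = \frac{2 \left(\frac{e^{t}}{3} + \frac{2}{3}\right) e^{t}}{3} + \frac{2 e^{2 t}}{9}
M^(2)(0) = \frac{8}{9}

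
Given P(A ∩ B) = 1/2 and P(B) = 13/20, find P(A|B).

P(A|B) = P(A ∩ B) / P(B)
= (1/2) / (13/20)
= 10/13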